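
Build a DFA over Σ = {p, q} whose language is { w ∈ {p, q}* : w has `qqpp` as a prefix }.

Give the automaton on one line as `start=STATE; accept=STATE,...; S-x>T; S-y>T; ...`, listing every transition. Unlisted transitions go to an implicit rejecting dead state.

Walk along `qqpp` while the input agrees: from S0 take `q` to S1, and so on. Any deviation drops to the rejecting sink S5. Once S4 is reached the prefix is confirmed and every continuation is accepted.
6 states suffice.
        p   q  
>  S0   S5  S1 
   S1   S5  S2 
   S2   S3  S5 
   S3   S4  S5 
 * S4   S4  S4 
   S5   S5  S5 
(> = start, * = accepting)

start=S0; accept=S4; S0-p>S5; S0-q>S1; S1-p>S5; S1-q>S2; S2-p>S3; S2-q>S5; S3-p>S4; S3-q>S5; S4-p>S4; S4-q>S4; S5-p>S5; S5-q>S5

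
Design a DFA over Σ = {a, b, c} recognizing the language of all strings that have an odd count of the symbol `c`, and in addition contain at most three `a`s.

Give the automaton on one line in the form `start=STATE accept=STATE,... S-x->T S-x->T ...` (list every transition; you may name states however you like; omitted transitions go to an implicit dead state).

Handle the two conditions separately and then intersect. The first has 2 states tracking the count of `c`s modulo 2; the second has 5 states tracking the count of `a`s, saturating at 4. A product state is a pair (one from each), accepting exactly when both do. After merging equivalent states the machine shrinks.
With 9 states:
        a   b   c  
>  q0   q1  q0  q2 
   q1   q3  q1  q4 
 * q2   q4  q2  q0 
   q3   q5  q3  q6 
 * q4   q6  q4  q1 
   q5   q7  q5  q8 
 * q6   q8  q6  q3 
   q7   q7  q7  q7 
 * q8   q7  q8  q5 
(> = start, * = accepting)

start=q0 accept=q2,q4,q6,q8 q0-a->q1 q0-b->q0 q0-c->q2 q1-a->q3 q1-b->q1 q1-c->q4 q2-a->q4 q2-b->q2 q2-c->q0 q3-a->q5 q3-b->q3 q3-c->q6 q4-a->q6 q4-b->q4 q4-c->q1 q5-a->q7 q5-b->q5 q5-c->q8 q6-a->q8 q6-b->q6 q6-c->q3 q7-a->q7 q7-b->q7 q7-c->q7 q8-a->q7 q8-b->q8 q8-c->q5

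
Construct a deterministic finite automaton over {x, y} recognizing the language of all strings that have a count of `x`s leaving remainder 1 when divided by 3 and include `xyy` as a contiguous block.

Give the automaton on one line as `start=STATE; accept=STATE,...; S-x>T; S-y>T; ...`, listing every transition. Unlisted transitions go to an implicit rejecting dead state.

Build one automaton per condition and run them in lockstep. One (3 states) tracks the count of `x`s modulo 3; the other (4 states) tracks whether and how much of `xyy` has been seen. Each combined state is a pair, one component from each; accept when both components accept.
A 10-state machine:
        x   y  
>  q0   q1  q0 
   q1   q2  q3 
   q2   q4  q5 
   q3   q2  q6 
   q4   q1  q7 
   q5   q4  q8 
 * q6   q8  q6 
   q7   q1  q9 
   q8   q9  q8 
   q9   q6  q9 
(> = start, * = accepting)

start=q0; accept=q6; q0-x>q1; q0-y>q0; q1-x>q2; q1-y>q3; q2-x>q4; q2-y>q5; q3-x>q2; q3-y>q6; q4-x>q1; q4-y>q7; q5-x>q4; q5-y>q8; q6-x>q8; q6-y>q6; q7-x>q1; q7-y>q9; q8-x>q9; q8-y>q8; q9-x>q6; q9-y>q9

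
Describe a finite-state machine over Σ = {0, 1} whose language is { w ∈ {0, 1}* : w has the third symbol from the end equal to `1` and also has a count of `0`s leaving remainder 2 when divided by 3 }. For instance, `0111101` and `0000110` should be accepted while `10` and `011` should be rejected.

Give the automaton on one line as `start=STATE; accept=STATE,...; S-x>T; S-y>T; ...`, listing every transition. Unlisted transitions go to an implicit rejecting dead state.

start=s0; accept=s9,s11,s12,s13; s0-0>s1; s0-1>s2; s1-0>s3; s1-1>s4; s2-0>s5; s2-1>s2; s3-0>s0; s3-1>s6; s4-0>s7; s4-1>s8; s5-0>s9; s5-1>s4; s6-0>s0; s6-1>s10; s7-0>s0; s7-1>s11; s8-0>s12; s8-1>s8; s9-0>s0; s9-1>s6; s10-0>s0; s10-1>s13; s11-0>s0; s11-1>s10; s12-0>s0; s12-1>s11; s13-0>s0; s13-1>s13

Build one automaton per condition and run them in lockstep. The first has 15 states tracking the last 3 symbols read; the second has 3 states tracking the count of `0`s modulo 3. A product state is a pair (one from each), accepting exactly when both do. Minimizing collapses redundant product states.
          0    1  
>  s0     s1   s2 
   s1     s3   s4 
   s2     s5   s2 
   s3     s0   s6 
   s4     s7   s8 
   s5     s9   s4 
   s6     s0  s10 
   s7     s0  s11 
   s8    s12   s8 
 * s9     s0   s6 
   s10    s0  s13 
 * s11    s0  s10 
 * s12    s0  s11 
 * s13    s0  s13 
(> = start, * = accepting)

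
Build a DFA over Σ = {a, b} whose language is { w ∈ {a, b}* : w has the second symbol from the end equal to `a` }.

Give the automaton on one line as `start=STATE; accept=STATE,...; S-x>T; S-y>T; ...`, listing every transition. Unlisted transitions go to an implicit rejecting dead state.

A DFA must remember the last 2 symbols (since which symbol is second-to-last isn't known until the input ends). Use one state per possible window of the last ≤2 symbols; accept from those whose window starts with `a`.
        a   b  
>  q0   q1  q2 
   q1   q3  q4 
   q2   q5  q6 
 * q3   q3  q4 
 * q4   q5  q6 
   q5   q3  q4 
   q6   q5  q6 
(> = start, * = accepting)

start=q0; accept=q3,q4; q0-a>q1; q0-b>q2; q1-a>q3; q1-b>q4; q2-a>q5; q2-b>q6; q3-a>q3; q3-b>q4; q4-a>q5; q4-b>q6; q5-a>q3; q5-b>q4; q6-a>q5; q6-b>q6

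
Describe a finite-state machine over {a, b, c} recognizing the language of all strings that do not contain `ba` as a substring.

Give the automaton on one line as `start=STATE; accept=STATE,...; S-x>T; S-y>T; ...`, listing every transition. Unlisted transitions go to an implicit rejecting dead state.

This is the complement of 'contains `ba`'. Use the same substring-matching states — q0 through q2 holding how much of `ba` has just been matched — but flip the accepting set: everything except the trap q2 accepts.
With 3 states:
        a   b   c  
>* q0   q0  q1  q0 
 * q1   q2  q1  q0 
   q2   q2  q2  q2 
(> = start, * = accepting)

start=q0; accept=q0,q1; q0-a>q0; q0-b>q1; q0-c>q0; q1-a>q2; q1-b>q1; q1-c>q0; q2-a>q2; q2-b>q2; q2-c>q2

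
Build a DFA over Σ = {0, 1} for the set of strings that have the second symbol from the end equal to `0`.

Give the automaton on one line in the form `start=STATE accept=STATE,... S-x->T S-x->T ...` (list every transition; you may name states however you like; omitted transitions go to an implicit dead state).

start=S0 accept=S3,S4 S0-0->S1 S0-1->S2 S1-0->S3 S1-1->S4 S2-0->S5 S2-1->S6 S3-0->S3 S3-1->S4 S4-0->S5 S4-1->S6 S5-0->S3 S5-1->S4 S6-0->S5 S6-1->S6

Because acceptance depends on a position counted from the end, the machine has to buffer the most recent 2 symbols. Make each state the string of the last up-to-2 symbols read; on input `x` shift the window left and append `x`. Accept when the buffered window has length 2 and begins with `0`.
7 states suffice.
        0   1  
>  S0   S1  S2 
   S1   S3  S4 
   S2   S5  S6 
 * S3   S3  S4 
 * S4   S5  S6 
   S5   S3  S4 
   S6   S5  S6 
(> = start, * = accepting)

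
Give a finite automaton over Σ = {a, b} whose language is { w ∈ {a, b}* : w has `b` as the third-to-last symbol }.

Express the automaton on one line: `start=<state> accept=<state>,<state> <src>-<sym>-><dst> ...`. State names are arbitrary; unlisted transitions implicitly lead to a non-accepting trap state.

A DFA must remember the last 3 symbols (since which symbol is third-to-last isn't known until the input ends). Use one state per possible window of the last ≤3 symbols; accept from those whose window starts with `b`.
With 15 states:
          a    b  
>  q0     q1   q2 
   q1     q3   q4 
   q2     q5   q6 
   q3     q7   q8 
   q4     q9  q10 
   q5    q11  q12 
   q6    q13  q14 
   q7     q7   q8 
   q8     q9  q10 
   q9    q11  q12 
   q10   q13  q14 
 * q11    q7   q8 
 * q12    q9  q10 
 * q13   q11  q12 
 * q14   q13  q14 
(> = start, * = accepting)

start=q0 accept=q11,q12,q13,q14 q0-a->q1 q0-b->q2 q1-a->q3 q1-b->q4 q2-a->q5 q2-b->q6 q3-a->q7 q3-b->q8 q4-a->q9 q4-b->q10 q5-a->q11 q5-b->q12 q6-a->q13 q6-b->q14 q7-a->q7 q7-b->q8 q8-a->q9 q8-b->q10 q9-a->q11 q9-b->q12 q10-a->q13 q10-b->q14 q11-a->q7 q11-b->q8 q12-a->q9 q12-b->q10 q13-a->q11 q13-b->q12 q14-a->q13 q14-b->q14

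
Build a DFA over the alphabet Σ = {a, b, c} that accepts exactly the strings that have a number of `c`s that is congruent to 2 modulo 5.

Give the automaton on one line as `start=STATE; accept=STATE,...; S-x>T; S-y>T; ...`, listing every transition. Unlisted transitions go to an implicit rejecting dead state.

The only thing that matters is how many `c`s have appeared, reduced mod 5. Use one state per residue: S0 for 0, …, S4 for 4. Reading `c` moves to the next residue; anything else stays put. S2 is accepting.
5 states suffice.
        a   b   c  
>  S0   S0  S0  S1 
   S1   S1  S1  S2 
 * S2   S2  S2  S3 
   S3   S3  S3  S4 
   S4   S4  S4  S0 
(> = start, * = accepting)

start=S0; accept=S2; S0-a>S0; S0-b>S0; S0-c>S1; S1-a>S1; S1-b>S1; S1-c>S2; S2-a>S2; S2-b>S2; S2-c>S3; S3-a>S3; S3-b>S3; S3-c>S4; S4-a>S4; S4-b>S4; S4-c>S0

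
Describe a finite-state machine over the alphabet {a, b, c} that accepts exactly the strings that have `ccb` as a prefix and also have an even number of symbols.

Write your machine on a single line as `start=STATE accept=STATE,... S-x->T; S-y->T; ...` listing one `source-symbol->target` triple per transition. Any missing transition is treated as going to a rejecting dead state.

start=s0; accept=s5; s0-a->s1; s0-b->s1; s0-c->s2; s1-a->s1; s1-b->s1; s1-c->s1; s2-a->s1; s2-b->s1; s2-c->s3; s3-a->s1; s3-b->s4; s3-c->s1; s4-a->s5; s4-b->s5; s4-c->s5; s5-a->s4; s5-b->s4; s5-c->s4

Handle the two conditions separately and then intersect. One (5 states) tracks whether the input so far still matches the prefix `ccb`; the other (2 states) tracks the input length modulo 2. Each combined state is a pair, one component from each; accept when both components accept. Equivalent product states are then merged.
A 6-state machine:
        a   b   c  
>  s0   s1  s1  s2 
   s1   s1  s1  s1 
   s2   s1  s1  s3 
   s3   s1  s4  s1 
   s4   s5  s5  s5 
 * s5   s4  s4  s4 
(> = start, * = accepting)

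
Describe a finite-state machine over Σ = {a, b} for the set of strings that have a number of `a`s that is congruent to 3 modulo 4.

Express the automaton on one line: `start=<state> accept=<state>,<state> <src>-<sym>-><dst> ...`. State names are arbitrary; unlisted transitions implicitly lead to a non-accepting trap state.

start=S0 accept=S3 S0-a->S1 S0-b->S0 S1-a->S2 S1-b->S1 S2-a->S3 S2-b->S2 S3-a->S0 S3-b->S3

The only thing that matters is how many `a`s have appeared, reduced mod 4. Use one state per residue: S0 for 0, …, S3 for 3. Reading `a` moves to the next residue; anything else stays put. S3 is accepting.
        a   b  
>  S0   S1  S0 
   S1   S2  S1 
   S2   S3  S2 
 * S3   S0  S3 
(> = start, * = accepting)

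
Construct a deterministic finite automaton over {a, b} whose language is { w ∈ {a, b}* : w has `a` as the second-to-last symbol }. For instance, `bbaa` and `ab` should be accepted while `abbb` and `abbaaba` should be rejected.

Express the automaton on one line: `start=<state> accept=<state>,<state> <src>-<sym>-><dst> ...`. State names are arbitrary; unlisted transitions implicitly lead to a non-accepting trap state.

A DFA must remember the last 2 symbols (since which symbol is second-to-last isn't known until the input ends). Use one state per possible window of the last ≤2 symbols; accept from those whose window starts with `a`.
A 7-state machine:
        a   b  
>  s0   s1  s2 
   s1   s3  s4 
   s2   s5  s6 
 * s3   s3  s4 
 * s4   s5  s6 
   s5   s3  s4 
   s6   s5  s6 
(> = start, * = accepting)

start=s0 accept=s3,s4 s0-a->s1 s0-b->s2 s1-a->s3 s1-b->s4 s2-a->s5 s2-b->s6 s3-a->s3 s3-b->s4 s4-a->s5 s4-b->s6 s5-a->s3 s5-b->s4 s6-a->s5 s6-b->s6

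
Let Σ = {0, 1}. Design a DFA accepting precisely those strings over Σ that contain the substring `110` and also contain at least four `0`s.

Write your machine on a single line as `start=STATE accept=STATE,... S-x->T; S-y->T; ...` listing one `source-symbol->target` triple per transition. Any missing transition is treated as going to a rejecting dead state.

Run two small machines in parallel and take their product. One (4 states) tracks whether and how much of `110` has been seen; the other (6 states) tracks the count of `0`s, saturating at 5. Each combined state is a pair, one component from each; accept when both components accept. After merging equivalent states the machine shrinks.
A 13-state machine:
          0    1  
>  S0     S1   S2 
   S1     S3   S4 
   S2     S1   S5 
   S3     S6   S7 
   S4     S3   S8 
   S5     S8   S5 
   S6     S6   S9 
   S7     S6  S10 
   S8    S10   S8 
   S9     S6  S11 
   S10   S11  S10 
   S11   S12  S11 
 * S12   S12  S12 
(> = start, * = accepting)

start=S0; accept=S12; S0-0->S1; S0-1->S2; S1-0->S3; S1-1->S4; S2-0->S1; S2-1->S5; S3-0->S6; S3-1->S7; S4-0->S3; S4-1->S8; S5-0->S8; S5-1->S5; S6-0->S6; S6-1->S9; S7-0->S6; S7-1->S10; S8-0->S10; S8-1->S8; S9-0->S6; S9-1->S11; S10-0->S11; S10-1->S10; S11-0->S12; S11-1->S11; S12-0->S12; S12-1->S12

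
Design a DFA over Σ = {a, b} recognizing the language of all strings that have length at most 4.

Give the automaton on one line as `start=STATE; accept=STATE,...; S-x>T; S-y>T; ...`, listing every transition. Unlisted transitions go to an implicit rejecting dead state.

start=s0; accept=s0,s1,s2,s3,s4; s0-a>s1; s0-b>s1; s1-a>s2; s1-b>s2; s2-a>s3; s2-b>s3; s3-a>s4; s3-b>s4; s4-a>s5; s4-b>s5; s5-a>s5; s5-b>s5

Count input length up to 5: every symbol moves from s0 toward s5, which means 'more than 4' and absorbs. Accept from {s0, s1, s2, s3, s4}.
With 6 states:
        a   b  
>* s0   s1  s1 
 * s1   s2  s2 
 * s2   s3  s3 
 * s3   s4  s4 
 * s4   s5  s5 
   s5   s5  s5 
(> = start, * = accepting)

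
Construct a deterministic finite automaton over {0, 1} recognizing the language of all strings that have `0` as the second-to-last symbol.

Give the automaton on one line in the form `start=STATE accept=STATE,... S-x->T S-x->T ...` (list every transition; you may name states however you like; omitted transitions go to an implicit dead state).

A DFA must remember the last 2 symbols (since which symbol is second-to-last isn't known until the input ends). Use one state per possible window of the last ≤2 symbols; accept from those whose window starts with `0`.
       0  1 
>  A   B  C 
   B   D  E 
   C   F  G 
 * D   D  E 
 * E   F  G 
   F   D  E 
   G   F  G 
(> = start, * = accepting)

start=A accept=D,E A-0->B A-1->C B-0->D B-1->E C-0->F C-1->G D-0->D D-1->E E-0->F E-1->G F-0->D F-1->E G-0->F G-1->G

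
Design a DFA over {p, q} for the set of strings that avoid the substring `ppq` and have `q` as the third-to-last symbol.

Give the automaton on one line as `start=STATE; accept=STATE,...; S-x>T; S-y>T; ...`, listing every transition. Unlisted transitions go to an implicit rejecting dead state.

Build one automaton per condition and run them in lockstep. One (4 states) tracks partial matches of the forbidden pattern `ppq`; the other (15 states) tracks the last 3 symbols read. Each combined state is a pair, one component from each; accept when both components accept. Equivalent product states are then merged.
With 10 states:
        p   q  
>  s0   s1  s2 
   s1   s3  s2 
   s2   s4  s5 
   s3   s3  s3 
   s4   s6  s7 
   s5   s8  s9 
 * s6   s3  s3 
 * s7   s4  s5 
 * s8   s6  s7 
 * s9   s8  s9 
(> = start, * = accepting)

start=s0; accept=s6,s7,s8,s9; s0-p>s1; s0-q>s2; s1-p>s3; s1-q>s2; s2-p>s4; s2-q>s5; s3-p>s3; s3-q>s3; s4-p>s6; s4-q>s7; s5-p>s8; s5-q>s9; s6-p>s3; s6-q>s3; s7-p>s4; s7-q>s5; s8-p>s6; s8-q>s7; s9-p>s8; s9-q>s9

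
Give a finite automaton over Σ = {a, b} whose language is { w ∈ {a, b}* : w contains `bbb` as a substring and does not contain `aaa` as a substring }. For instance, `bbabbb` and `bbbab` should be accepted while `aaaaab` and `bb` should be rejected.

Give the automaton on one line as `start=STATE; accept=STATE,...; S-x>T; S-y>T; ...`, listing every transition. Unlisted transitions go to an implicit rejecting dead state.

Build one automaton per condition and run them in lockstep. One (4 states) tracks whether and how much of `bbb` has been seen; the other (4 states) tracks partial matches of the forbidden pattern `aaa`. Each combined state is a pair, one component from each; accept when both components accept. Minimizing collapses redundant product states.
        a   b  
>  S0   S1  S2 
   S1   S3  S2 
   S2   S1  S4 
   S3   S5  S2 
   S4   S1  S6 
   S5   S5  S5 
 * S6   S7  S6 
 * S7   S8  S6 
 * S8   S5  S6 
(> = start, * = accepting)

start=S0; accept=S6,S7,S8; S0-a>S1; S0-b>S2; S1-a>S3; S1-b>S2; S2-a>S1; S2-b>S4; S3-a>S5; S3-b>S2; S4-a>S1; S4-b>S6; S5-a>S5; S5-b>S5; S6-a>S7; S6-b>S6; S7-a>S8; S7-b>S6; S8-a>S5; S8-b>S6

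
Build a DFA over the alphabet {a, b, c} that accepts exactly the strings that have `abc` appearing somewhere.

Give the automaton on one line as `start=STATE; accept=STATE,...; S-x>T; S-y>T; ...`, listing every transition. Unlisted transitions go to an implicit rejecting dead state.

start=s0; accept=s3; s0-a>s1; s0-b>s0; s0-c>s0; s1-a>s1; s1-b>s2; s1-c>s0; s2-a>s1; s2-b>s0; s2-c>s3; s3-a>s3; s3-b>s3; s3-c>s3

States s0..s2 record the length of the longest prefix of `abc` that matches the current input suffix. Reaching s3 means `abc` has been seen, and we stay there forever. Accept from s3.
A 4-state machine:
        a   b   c  
>  s0   s1  s0  s0 
   s1   s1  s2  s0 
   s2   s1  s0  s3 
 * s3   s3  s3  s3 
(> = start, * = accepting)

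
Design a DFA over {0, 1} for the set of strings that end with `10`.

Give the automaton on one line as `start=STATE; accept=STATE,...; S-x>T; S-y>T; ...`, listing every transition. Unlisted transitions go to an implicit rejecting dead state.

Let each state record the length of the longest suffix of the input read so far that is also a prefix of `10`. s1 means the last symbol is `1`; s2 means the last 2 symbols are `10`. Accept only at s2, where the string currently ends in `10`.
With 3 states:
        0   1  
>  s0   s0  s1 
   s1   s2  s1 
 * s2   s0  s1 
(> = start, * = accepting)

start=s0; accept=s2; s0-0>s0; s0-1>s1; s1-0>s2; s1-1>s1; s2-0>s0; s2-1>s1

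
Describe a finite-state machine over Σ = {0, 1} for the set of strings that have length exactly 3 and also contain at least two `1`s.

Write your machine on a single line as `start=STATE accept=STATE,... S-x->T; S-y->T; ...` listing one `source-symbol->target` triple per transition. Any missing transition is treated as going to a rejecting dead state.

start=S0; accept=S6; S0-0->S1; S0-1->S2; S1-0->S3; S1-1->S4; S2-0->S4; S2-1->S5; S3-0->S3; S3-1->S3; S4-0->S3; S4-1->S6; S5-0->S6; S5-1->S6; S6-0->S3; S6-1->S3

Build one automaton per condition and run them in lockstep. One (5 states) tracks the input length, saturating at 4; the other (4 states) tracks the count of `1`s, saturating at 3. Each combined state is a pair, one component from each; accept when both components accept. After merging equivalent states the machine shrinks.
With 7 states:
        0   1  
>  S0   S1  S2 
   S1   S3  S4 
   S2   S4  S5 
   S3   S3  S3 
   S4   S3  S6 
   S5   S6  S6 
 * S6   S3  S3 
(> = start, * = accepting)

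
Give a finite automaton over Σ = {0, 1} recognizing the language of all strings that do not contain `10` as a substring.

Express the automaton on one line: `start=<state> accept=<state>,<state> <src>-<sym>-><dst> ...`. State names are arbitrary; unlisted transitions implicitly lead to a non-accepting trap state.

This is the complement of 'contains `10`'. Use the same substring-matching states — A through C holding how much of `10` has just been matched — but flip the accepting set: everything except the trap C accepts.
With 3 states:
       0  1 
>* A   A  B 
 * B   C  B 
   C   C  C 
(> = start, * = accepting)

start=A accept=A,B A-0->A A-1->B B-0->C B-1->B C-0->C C-1->C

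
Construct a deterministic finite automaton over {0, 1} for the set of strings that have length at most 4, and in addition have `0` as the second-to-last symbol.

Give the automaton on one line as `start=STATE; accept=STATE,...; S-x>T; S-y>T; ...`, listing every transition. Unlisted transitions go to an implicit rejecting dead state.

start=q0; accept=q3,q4,q7,q8; q0-0>q1; q0-1>q2; q1-0>q3; q1-1>q4; q2-0>q5; q2-1>q6; q3-0>q7; q3-1>q8; q4-0>q9; q4-1>q10; q5-0>q7; q5-1>q8; q6-0>q9; q6-1>q10; q7-0>q8; q7-1>q8; q8-0>q10; q8-1>q10; q9-0>q8; q9-1>q8; q10-0>q10; q10-1>q10

Build one automaton per condition and run them in lockstep. The first has 6 states tracking the input length, saturating at 5; the second has 7 states tracking the last 2 symbols read. A product state is a pair (one from each), accepting exactly when both do. Equivalent product states are then merged.
11 states suffice.
          0    1  
>  q0     q1   q2 
   q1     q3   q4 
   q2     q5   q6 
 * q3     q7   q8 
 * q4     q9  q10 
   q5     q7   q8 
   q6     q9  q10 
 * q7     q8   q8 
 * q8    q10  q10 
   q9     q8   q8 
   q10   q10  q10 
(> = start, * = accepting)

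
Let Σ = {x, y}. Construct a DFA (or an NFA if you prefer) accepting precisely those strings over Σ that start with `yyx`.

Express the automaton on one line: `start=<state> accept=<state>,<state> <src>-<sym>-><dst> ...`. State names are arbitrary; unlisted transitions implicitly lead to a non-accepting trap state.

Walk along `yyx` while the input agrees: from A take `y` to B, and so on. Any deviation drops to the rejecting sink E. Once D is reached the prefix is confirmed and every continuation is accepted.
A 5-state machine:
       x  y 
>  A   E  B 
   B   E  C 
   C   D  E 
 * D   D  D 
   E   E  E 
(> = start, * = accepting)

start=A accept=D A-x->E A-y->B B-x->E B-y->C C-x->D C-y->E D-x->D D-y->D E-x->E E-y->E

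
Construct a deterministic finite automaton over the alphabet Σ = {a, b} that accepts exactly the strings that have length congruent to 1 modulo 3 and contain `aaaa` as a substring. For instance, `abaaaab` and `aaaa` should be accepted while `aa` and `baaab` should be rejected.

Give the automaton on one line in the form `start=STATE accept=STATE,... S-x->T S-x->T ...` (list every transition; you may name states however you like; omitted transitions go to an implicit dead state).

start=q0 accept=q9 q0-a->q1 q0-b->q2 q1-a->q3 q1-b->q4 q2-a->q5 q2-b->q4 q3-a->q6 q3-b->q0 q4-a->q7 q4-b->q0 q5-a->q8 q5-b->q0 q6-a->q9 q6-b->q2 q7-a->q10 q7-b->q2 q8-a->q11 q8-b->q2 q9-a->q12 q9-b->q12 q10-a->q13 q10-b->q4 q11-a->q12 q11-b->q4 q12-a->q14 q12-b->q14 q13-a->q14 q13-b->q0 q14-a->q9 q14-b->q9

Build one automaton per condition and run them in lockstep. The first has 3 states tracking the input length modulo 3; the second has 5 states tracking whether and how much of `aaaa` has been seen. A product state is a pair (one from each), accepting exactly when both do.
          a    b  
>  q0     q1   q2 
   q1     q3   q4 
   q2     q5   q4 
   q3     q6   q0 
   q4     q7   q0 
   q5     q8   q0 
   q6     q9   q2 
   q7    q10   q2 
   q8    q11   q2 
 * q9    q12  q12 
   q10   q13   q4 
   q11   q12   q4 
   q12   q14  q14 
   q13   q14   q0 
   q14    q9   q9 
(> = start, * = accepting)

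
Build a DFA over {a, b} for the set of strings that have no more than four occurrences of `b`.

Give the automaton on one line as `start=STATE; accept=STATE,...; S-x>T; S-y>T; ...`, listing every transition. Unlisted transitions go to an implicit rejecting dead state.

start=q0; accept=q0,q1,q2,q3,q4; q0-a>q0; q0-b>q1; q1-a>q1; q1-b>q2; q2-a>q2; q2-b>q3; q3-a>q3; q3-b>q4; q4-a>q4; q4-b>q5; q5-a>q5; q5-b>q5

Count `b`s, saturating at 5: states q0 through q4 mean 0 through 4 `b`s seen; q5 means more than 4. Each `b` increments (capped at q5); other symbols loop. Accept from {q0, q1, q2, q3, q4}.
        a   b  
>* q0   q0  q1 
 * q1   q1  q2 
 * q2   q2  q3 
 * q3   q3  q4 
 * q4   q4  q5 
   q5   q5  q5 
(> = start, * = accepting)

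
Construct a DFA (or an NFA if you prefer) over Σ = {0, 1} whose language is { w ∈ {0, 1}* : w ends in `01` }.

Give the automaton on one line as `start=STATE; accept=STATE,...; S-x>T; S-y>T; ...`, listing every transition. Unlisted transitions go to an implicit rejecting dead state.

Let each state record the length of the longest suffix of the input read so far that is also a prefix of `01`. q1 means the last symbol is `0`; q2 means the last 2 symbols are `01`. Accept only at q2, where the string currently ends in `01`.
A 3-state machine:
        0   1  
>  q0   q1  q0 
   q1   q1  q2 
 * q2   q1  q0 
(> = start, * = accepting)

start=q0; accept=q2; q0-0>q1; q0-1>q0; q1-0>q1; q1-1>q2; q2-0>q1; q2-1>q0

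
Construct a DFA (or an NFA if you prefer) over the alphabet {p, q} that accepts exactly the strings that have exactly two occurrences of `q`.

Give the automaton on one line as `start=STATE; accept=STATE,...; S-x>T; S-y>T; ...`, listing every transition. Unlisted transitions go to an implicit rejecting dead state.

start=s0; accept=s2; s0-p>s0; s0-q>s1; s1-p>s1; s1-q>s2; s2-p>s2; s2-q>s3; s3-p>s3; s3-q>s3

Count `q`s, saturating at 3: states s0 through s2 mean 0 through 2 `q`s seen; s3 means more than 2. Each `q` increments (capped at s3); other symbols loop. Accept from {s2}.
With 4 states:
        p   q  
>  s0   s0  s1 
   s1   s1  s2 
 * s2   s2  s3 
   s3   s3  s3 
(> = start, * = accepting)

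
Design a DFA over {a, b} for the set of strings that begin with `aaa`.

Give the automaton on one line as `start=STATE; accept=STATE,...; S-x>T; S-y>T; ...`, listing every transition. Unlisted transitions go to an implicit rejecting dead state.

start=q0; accept=q3; q0-a>q1; q0-b>q4; q1-a>q2; q1-b>q4; q2-a>q3; q2-b>q4; q3-a>q3; q3-b>q3; q4-a>q4; q4-b>q4

Walk along `aaa` while the input agrees: from q0 take `a` to q1, and so on. Any deviation drops to the rejecting sink q4. Once q3 is reached the prefix is confirmed and every continuation is accepted.
        a   b  
>  q0   q1  q4 
   q1   q2  q4 
   q2   q3  q4 
 * q3   q3  q3 
   q4   q4  q4 
(> = start, * = accepting)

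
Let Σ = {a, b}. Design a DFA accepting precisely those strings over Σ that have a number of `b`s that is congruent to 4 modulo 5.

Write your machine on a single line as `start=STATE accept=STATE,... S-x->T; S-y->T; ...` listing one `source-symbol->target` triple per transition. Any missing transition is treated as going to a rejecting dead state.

start=s0; accept=s4; s0-a->s0; s0-b->s1; s1-a->s1; s1-b->s2; s2-a->s2; s2-b->s3; s3-a->s3; s3-b->s4; s4-a->s4; s4-b->s0

The only thing that matters is how many `b`s have appeared, reduced mod 5. Use one state per residue: s0 for 0, …, s4 for 4. Reading `b` moves to the next residue; anything else stays put. s4 is accepting.
A 5-state machine:
        a   b  
>  s0   s0  s1 
   s1   s1  s2 
   s2   s2  s3 
   s3   s3  s4 
 * s4   s4  s0 
(> = start, * = accepting)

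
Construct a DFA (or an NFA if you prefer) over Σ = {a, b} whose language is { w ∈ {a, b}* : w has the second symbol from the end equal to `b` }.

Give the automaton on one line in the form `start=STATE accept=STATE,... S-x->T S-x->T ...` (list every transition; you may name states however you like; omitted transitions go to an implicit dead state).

start=S0 accept=S5,S6 S0-a->S1 S0-b->S2 S1-a->S3 S1-b->S4 S2-a->S5 S2-b->S6 S3-a->S3 S3-b->S4 S4-a->S5 S4-b->S6 S5-a->S3 S5-b->S4 S6-a->S5 S6-b->S6

Because acceptance depends on a position counted from the end, the machine has to buffer the most recent 2 symbols. Make each state the string of the last up-to-2 symbols read; on input `x` shift the window left and append `x`. Accept when the buffered window has length 2 and begins with `b`.
With 7 states:
        a   b  
>  S0   S1  S2 
   S1   S3  S4 
   S2   S5  S6 
   S3   S3  S4 
   S4   S5  S6 
 * S5   S3  S4 
 * S6   S5  S6 
(> = start, * = accepting)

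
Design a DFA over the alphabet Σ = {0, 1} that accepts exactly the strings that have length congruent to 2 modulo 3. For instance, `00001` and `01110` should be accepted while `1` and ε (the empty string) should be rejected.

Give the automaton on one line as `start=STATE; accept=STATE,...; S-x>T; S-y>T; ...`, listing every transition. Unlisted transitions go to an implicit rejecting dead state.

Count input length modulo 3: every symbol advances one step around the cycle q0 → q1 → q2 → q0. Accept at q2.
With 3 states:
        0   1  
>  q0   q1  q1 
   q1   q2  q2 
 * q2   q0  q0 
(> = start, * = accepting)

start=q0; accept=q2; q0-0>q1; q0-1>q1; q1-0>q2; q1-1>q2; q2-0>q0; q2-1>q0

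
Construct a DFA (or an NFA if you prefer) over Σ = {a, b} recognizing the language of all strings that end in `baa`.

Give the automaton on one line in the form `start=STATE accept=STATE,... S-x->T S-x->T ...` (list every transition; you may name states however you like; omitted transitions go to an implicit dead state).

start=s0 accept=s3 s0-a->s0 s0-b->s1 s1-a->s2 s1-b->s1 s2-a->s3 s2-b->s1 s3-a->s0 s3-b->s1

Remember how much of `baa` the current input suffix matches. State s0 means no match yet; s1 means the last symbol is `b`; s2 means the last 2 symbols are `ba`; s3 means the last 3 symbols are `baa`. Only s3 accepts. On a mismatch, fall back to the longest proper suffix that is still a prefix of `baa`.
        a   b  
>  s0   s0  s1 
   s1   s2  s1 
   s2   s3  s1 
 * s3   s0  s1 
(> = start, * = accepting)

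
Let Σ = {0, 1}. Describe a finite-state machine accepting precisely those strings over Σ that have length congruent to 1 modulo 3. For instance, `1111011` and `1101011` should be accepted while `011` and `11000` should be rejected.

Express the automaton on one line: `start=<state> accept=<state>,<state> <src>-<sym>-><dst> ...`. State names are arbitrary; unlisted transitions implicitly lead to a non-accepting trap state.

Count input length modulo 3: every symbol advances one step around the cycle q0 → q1 → q2 → q0. Accept at q1.
With 3 states:
        0   1  
>  q0   q1  q1 
 * q1   q2  q2 
   q2   q0  q0 
(> = start, * = accepting)

start=q0 accept=q1 q0-0->q1 q0-1->q1 q1-0->q2 q1-1->q2 q2-0->q0 q2-1->q0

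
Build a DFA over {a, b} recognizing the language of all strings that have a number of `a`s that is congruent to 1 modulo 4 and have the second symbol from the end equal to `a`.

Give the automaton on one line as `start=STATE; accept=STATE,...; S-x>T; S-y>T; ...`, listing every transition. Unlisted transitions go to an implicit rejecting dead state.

start=q0; accept=q4,q15; q0-a>q1; q0-b>q2; q1-a>q3; q1-b>q4; q2-a>q5; q2-b>q6; q3-a>q7; q3-b>q8; q4-a>q9; q4-b>q10; q5-a>q3; q5-b>q4; q6-a>q5; q6-b>q6; q7-a>q11; q7-b>q12; q8-a>q13; q8-b>q14; q9-a>q7; q9-b>q8; q10-a>q9; q10-b>q10; q11-a>q15; q11-b>q16; q12-a>q17; q12-b>q18; q13-a>q11; q13-b>q12; q14-a>q13; q14-b>q14; q15-a>q3; q15-b>q4; q16-a>q5; q16-b>q6; q17-a>q15; q17-b>q16; q18-a>q17; q18-b>q18

Run two small machines in parallel and take their product. The first has 4 states tracking the count of `a`s modulo 4; the second has 7 states tracking the last 2 symbols read. A product state is a pair (one from each), accepting exactly when both do.
19 states suffice.
          a    b  
>  q0     q1   q2 
   q1     q3   q4 
   q2     q5   q6 
   q3     q7   q8 
 * q4     q9  q10 
   q5     q3   q4 
   q6     q5   q6 
   q7    q11  q12 
   q8    q13  q14 
   q9     q7   q8 
   q10    q9  q10 
   q11   q15  q16 
   q12   q17  q18 
   q13   q11  q12 
   q14   q13  q14 
 * q15    q3   q4 
   q16    q5   q6 
   q17   q15  q16 
   q18   q17  q18 
(> = start, * = accepting)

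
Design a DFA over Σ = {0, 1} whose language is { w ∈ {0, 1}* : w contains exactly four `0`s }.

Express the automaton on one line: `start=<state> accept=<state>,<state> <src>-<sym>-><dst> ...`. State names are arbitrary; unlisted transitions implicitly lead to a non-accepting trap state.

start=q0 accept=q4 q0-0->q1 q0-1->q0 q1-0->q2 q1-1->q1 q2-0->q3 q2-1->q2 q3-0->q4 q3-1->q3 q4-0->q5 q4-1->q4 q5-0->q5 q5-1->q5

Only the number of `0`s matters, and only up to 5. Make a chain q0 → q1 → q2 → q3 → q4 → q5 advanced by each `0` (with q5 absorbing); every other symbol self-loops. The accepting set is {q4}.
A 6-state machine:
        0   1  
>  q0   q1  q0 
   q1   q2  q1 
   q2   q3  q2 
   q3   q4  q3 
 * q4   q5  q4 
   q5   q5  q5 
(> = start, * = accepting)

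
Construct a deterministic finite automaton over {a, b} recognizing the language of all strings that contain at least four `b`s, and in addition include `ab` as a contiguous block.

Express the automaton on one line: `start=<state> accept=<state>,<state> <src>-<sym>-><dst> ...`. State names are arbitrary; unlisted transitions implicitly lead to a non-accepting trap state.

Build one automaton per condition and run them in lockstep. One (6 states) tracks the count of `b`s, saturating at 5; the other (3 states) tracks whether and how much of `ab` has been seen. Each combined state is a pair, one component from each; accept when both components accept.
          a    b  
>  q0     q1   q2 
   q1     q1   q3 
   q2     q4   q5 
   q3     q3   q6 
   q4     q4   q6 
   q5     q7   q8 
   q6     q6   q9 
   q7     q7   q9 
   q8    q10  q11 
   q9     q9  q12 
   q10   q10  q12 
   q11   q13  q14 
 * q12   q12  q15 
   q13   q13  q15 
   q14   q16  q14 
 * q15   q15  q15 
   q16   q16  q15 
(> = start, * = accepting)

start=q0 accept=q12,q15 q0-a->q1 q0-b->q2 q1-a->q1 q1-b->q3 q2-a->q4 q2-b->q5 q3-a->q3 q3-b->q6 q4-a->q4 q4-b->q6 q5-a->q7 q5-b->q8 q6-a->q6 q6-b->q9 q7-a->q7 q7-b->q9 q8-a->q10 q8-b->q11 q9-a->q9 q9-b->q12 q10-a->q10 q10-b->q12 q11-a->q13 q11-b->q14 q12-a->q12 q12-b->q15 q13-a->q13 q13-b->q15 q14-a->q16 q14-b->q14 q15-a->q15 q15-b->q15 q16-a->q16 q16-b->q15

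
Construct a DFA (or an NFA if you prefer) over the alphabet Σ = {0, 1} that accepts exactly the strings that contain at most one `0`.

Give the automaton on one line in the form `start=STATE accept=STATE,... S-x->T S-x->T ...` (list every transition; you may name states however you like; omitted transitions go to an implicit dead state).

Only the number of `0`s matters, and only up to 2. Make a chain s0 → s1 → s2 advanced by each `0` (with s2 absorbing); every other symbol self-loops. The accepting set is {s0, s1}.
A 3-state machine:
        0   1  
>* s0   s1  s0 
 * s1   s2  s1 
   s2   s2  s2 
(> = start, * = accepting)

start=s0 accept=s0,s1 s0-0->s1 s0-1->s0 s1-0->s2 s1-1->s1 s2-0->s2 s2-1->s2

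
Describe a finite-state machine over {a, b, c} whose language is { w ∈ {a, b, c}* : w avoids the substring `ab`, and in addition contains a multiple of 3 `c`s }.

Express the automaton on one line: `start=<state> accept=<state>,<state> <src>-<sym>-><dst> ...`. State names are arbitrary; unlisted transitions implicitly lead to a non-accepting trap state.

Handle the two conditions separately and then intersect. One (3 states) tracks partial matches of the forbidden pattern `ab`; the other (3 states) tracks the count of `c`s modulo 3. Each combined state is a pair, one component from each; accept when both components accept. After merging equivalent states the machine shrinks.
        a   b   c  
>* S0   S1  S0  S2 
 * S1   S1  S3  S2 
   S2   S4  S2  S5 
   S3   S3  S3  S3 
   S4   S4  S3  S5 
   S5   S6  S5  S0 
   S6   S6  S3  S0 
(> = start, * = accepting)

start=S0 accept=S0,S1 S0-a->S1 S0-b->S0 S0-c->S2 S1-a->S1 S1-b->S3 S1-c->S2 S2-a->S4 S2-b->S2 S2-c->S5 S3-a->S3 S3-b->S3 S3-c->S3 S4-a->S4 S4-b->S3 S4-c->S5 S5-a->S6 S5-b->S5 S5-c->S0 S6-a->S6 S6-b->S3 S6-c->S0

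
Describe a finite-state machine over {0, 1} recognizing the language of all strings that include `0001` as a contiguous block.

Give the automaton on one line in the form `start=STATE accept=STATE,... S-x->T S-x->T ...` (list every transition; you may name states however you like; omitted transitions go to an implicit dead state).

start=q0 accept=q4 q0-0->q1 q0-1->q0 q1-0->q2 q1-1->q0 q2-0->q3 q2-1->q0 q3-0->q3 q3-1->q4 q4-0->q4 q4-1->q4

Track how much of `0001` has been matched so far: state q0 is no progress, q4 is the absorbing accept state reached once `0001` has occurred. Intermediate states record partial matches; on a mismatch, fall back to the longest reusable overlap.
5 states suffice.
        0   1  
>  q0   q1  q0 
   q1   q2  q0 
   q2   q3  q0 
   q3   q3  q4 
 * q4   q4  q4 
(> = start, * = accepting)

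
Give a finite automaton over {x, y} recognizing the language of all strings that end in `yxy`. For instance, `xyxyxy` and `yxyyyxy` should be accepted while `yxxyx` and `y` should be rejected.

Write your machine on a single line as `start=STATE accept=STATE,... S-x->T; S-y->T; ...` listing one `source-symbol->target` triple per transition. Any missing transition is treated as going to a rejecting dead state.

start=q0; accept=q3; q0-x->q0; q0-y->q1; q1-x->q2; q1-y->q1; q2-x->q0; q2-y->q3; q3-x->q2; q3-y->q1

Remember how much of `yxy` the current input suffix matches. State q0 means no match yet; q1 means the last symbol is `y`; q2 means the last 2 symbols are `yx`; q3 means the last 3 symbols are `yxy`. Only q3 accepts. On a mismatch, fall back to the longest proper suffix that is still a prefix of `yxy`.
A 4-state machine:
        x   y  
>  q0   q0  q1 
   q1   q2  q1 
   q2   q0  q3 
 * q3   q2  q1 
(> = start, * = accepting)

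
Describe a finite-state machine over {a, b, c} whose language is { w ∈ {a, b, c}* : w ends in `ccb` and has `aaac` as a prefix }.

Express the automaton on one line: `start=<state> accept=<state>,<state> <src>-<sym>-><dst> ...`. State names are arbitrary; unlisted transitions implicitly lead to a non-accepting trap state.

start=S0 accept=S8 S0-a->S1 S0-b->S2 S0-c->S2 S1-a->S3 S1-b->S2 S1-c->S2 S2-a->S2 S2-b->S2 S2-c->S2 S3-a->S4 S3-b->S2 S3-c->S2 S4-a->S2 S4-b->S2 S4-c->S5 S5-a->S6 S5-b->S6 S5-c->S7 S6-a->S6 S6-b->S6 S6-c->S5 S7-a->S6 S7-b->S8 S7-c->S7 S8-a->S6 S8-b->S6 S8-c->S5

Run two small machines in parallel and take their product. One (4 states) tracks how much of the suffix `ccb` has currently been matched; the other (6 states) tracks whether the input so far still matches the prefix `aaac`. Each combined state is a pair, one component from each; accept when both components accept. Equivalent product states are then merged.
A 9-state machine:
        a   b   c  
>  S0   S1  S2  S2 
   S1   S3  S2  S2 
   S2   S2  S2  S2 
   S3   S4  S2  S2 
   S4   S2  S2  S5 
   S5   S6  S6  S7 
   S6   S6  S6  S5 
   S7   S6  S8  S7 
 * S8   S6  S6  S5 
(> = start, * = accepting)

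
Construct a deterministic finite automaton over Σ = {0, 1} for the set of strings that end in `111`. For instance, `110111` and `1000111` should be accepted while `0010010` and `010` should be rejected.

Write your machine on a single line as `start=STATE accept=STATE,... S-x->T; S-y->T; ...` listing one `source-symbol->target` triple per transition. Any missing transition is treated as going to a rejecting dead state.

start=S0; accept=S3; S0-0->S0; S0-1->S1; S1-0->S0; S1-1->S2; S2-0->S0; S2-1->S3; S3-0->S0; S3-1->S3

Let each state record the length of the longest suffix of the input read so far that is also a prefix of `111`. S1 means the last symbol is `1`; S2 means the last 2 symbols are `11`; S3 means the last 3 symbols are `111`. Accept only at S3, where the string currently ends in `111`.
        0   1  
>  S0   S0  S1 
   S1   S0  S2 
   S2   S0  S3 
 * S3   S0  S3 
(> = start, * = accepting)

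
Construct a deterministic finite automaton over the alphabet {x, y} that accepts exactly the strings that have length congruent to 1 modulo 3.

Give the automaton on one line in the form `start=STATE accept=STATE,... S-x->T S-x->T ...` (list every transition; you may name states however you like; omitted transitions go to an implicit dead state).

start=A accept=B A-x->B A-y->B B-x->C B-y->C C-x->A C-y->A

Count input length modulo 3: every symbol advances one step around the cycle A → B → C → A. Accept at B.
3 states suffice.
       x  y 
>  A   B  B 
 * B   C  C 
   C   A  A 
(> = start, * = accepting)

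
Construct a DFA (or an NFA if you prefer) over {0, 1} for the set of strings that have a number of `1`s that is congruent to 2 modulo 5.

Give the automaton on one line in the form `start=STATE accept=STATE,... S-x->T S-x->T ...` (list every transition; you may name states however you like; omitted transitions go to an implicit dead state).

start=A accept=C A-0->A A-1->B B-0->B B-1->C C-0->C C-1->D D-0->D D-1->E E-0->E E-1->A

Keep the running count of `1`s modulo 5: each `1` advances along the cycle A → B → C → D → E → A while other symbols loop. Accept at C.
A 5-state machine:
       0  1 
>  A   A  B 
   B   B  C 
 * C   C  D 
   D   D  E 
   E   E  A 
(> = start, * = accepting)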